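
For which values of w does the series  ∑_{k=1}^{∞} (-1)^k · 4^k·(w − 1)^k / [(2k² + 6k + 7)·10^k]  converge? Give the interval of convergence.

[-3/2, 7/2]

Apply the ratio test: |a_{k+1}| / |a_k| = [(2k² + 6k + 7)/(2(k+1)² + 6(k+1) + 7)] · 4/10, which tends to 2/5 as k → ∞.
Hence the series converges for |w − 1| < 1/(2/5) = 5/2, so the radius of convergence is 5/2.
Check w = 7/2: the series is dominated by a constant times Σ 1/k², which converges (p = 2 > 1).
Endpoint w = -3/2: absolute convergence follows by limit comparison with Σ 1/k².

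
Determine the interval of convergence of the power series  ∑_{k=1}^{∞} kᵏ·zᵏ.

{0}

Applying the root test, |a_k|^(1/k) = k → ∞.
The root grows without bound, so R = 0 (convergence only at z = 0).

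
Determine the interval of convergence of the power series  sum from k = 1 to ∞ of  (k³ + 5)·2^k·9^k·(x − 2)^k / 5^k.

Ratio test: |a_{k+1}/a_k| = [((k+1)³ + 5)/(k³ + 5)] · 2·9/5 → 18/5 as k → ∞.
The series converges when 18/5 · |x − 2| < 1, giving R = 5/18.
Check x = 41/18: the terms have absolute value of order k³, which does not tend to 0, so the series diverges by the divergence test.
Check x = 31/18: the terms have absolute value of order k³, which does not tend to 0, so the series diverges by the divergence test.

(31/18, 41/18)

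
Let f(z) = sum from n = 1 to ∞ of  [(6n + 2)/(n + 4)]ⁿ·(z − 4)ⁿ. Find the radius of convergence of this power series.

Root test: |a_n|^(1/n) = (6n + 2)/(n + 4) → 6.
Convergence for |z − 4| · 6 < 1, i.e. |z − 4| < 1/6. So R = 1/6.

R = 1/6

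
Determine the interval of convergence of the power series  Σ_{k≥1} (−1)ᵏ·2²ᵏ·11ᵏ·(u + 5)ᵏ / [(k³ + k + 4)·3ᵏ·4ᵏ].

Apply the ratio test: |a_{k+1}| / |a_k| = [(k³ + k + 4)/((k+1)³ + (k+1) + 4)] · 4·11/(3·4), which tends to 11/3 as k → ∞.
Thus R = 1/(11/3) = 3/11.
Check u = -52/11: absolute convergence follows by limit comparison with Σ 1/k³.
At u = -58/11: the terms are on the order of 1/k³, so the series converges absolutely by comparison with the p-series (p = 3 > 1).

[-58/11, -52/11]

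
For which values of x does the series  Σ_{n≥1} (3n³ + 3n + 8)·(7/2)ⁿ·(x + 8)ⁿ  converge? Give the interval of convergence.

(-58/7, -54/7)

Apply the ratio test: |a_{n+1}| / |a_n| = [(3(n+1)³ + 3(n+1) + 8)/(3n³ + 3n + 8)] · 7/2, which tends to 7/2 as n → ∞.
Hence the series converges for |x + 8| < 1/(7/2) = 2/7, so the radius of convergence is 2/7.
Check x = -54/7: the terms do not tend to 0, so the series diverges.
At x = -58/7: the terms have absolute value of order n³, which does not tend to 0, so the series diverges by the divergence test.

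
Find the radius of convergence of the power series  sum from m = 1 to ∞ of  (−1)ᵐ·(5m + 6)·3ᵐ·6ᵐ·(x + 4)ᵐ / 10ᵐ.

R = 5/9

Ratio test: |a_{m+1}/a_m| = [(5(m+1) + 6)/(5m + 6)] · 3·6/10 → 9/5 as m → ∞.
Hence the series converges for |x + 4| < 1/(9/5) = 5/9, so the radius of convergence is 5/9.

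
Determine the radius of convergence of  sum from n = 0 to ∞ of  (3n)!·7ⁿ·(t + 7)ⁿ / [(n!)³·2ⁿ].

By the ratio test, |a_{n+1}/a_n| = (3n+1)·(3n+2)·(3n+3)/(n+1)³ · 7/2 → 189/2.
Hence the series converges for |t + 7| < 1/(189/2) = 2/189, so the radius of convergence is 2/189.

R = 2/189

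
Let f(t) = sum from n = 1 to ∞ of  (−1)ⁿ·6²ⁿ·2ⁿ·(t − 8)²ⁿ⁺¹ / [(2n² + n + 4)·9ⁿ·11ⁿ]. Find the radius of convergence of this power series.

R = √22/4

The ratio of consecutive coefficients is [(2n² + n + 4)/(2(n+1)² + (n+1) + 4)] · 36·2/(9·11) → 8/11.
Writing y = (t − 8)², the series in y has radius 11/8, so |t − 8| < √(11/8) and R = √22/4.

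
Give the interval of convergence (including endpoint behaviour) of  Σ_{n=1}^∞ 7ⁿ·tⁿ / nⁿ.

(−∞, ∞)

By the Cauchy root test, |a_n|^(1/n) = 7/n → 0.
The limit is 0 for every t, so R = ∞.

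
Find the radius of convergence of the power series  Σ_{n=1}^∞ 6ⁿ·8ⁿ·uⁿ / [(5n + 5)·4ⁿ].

R = 1/12

Apply the ratio test: |a_{n+1}| / |a_n| = [(5n + 5)/(5(n+1) + 5)] · 6·8/4, which tends to 12 as n → ∞.
Hence the series converges for |u| < 1/(12) = 1/12, so the radius of convergence is 1/12.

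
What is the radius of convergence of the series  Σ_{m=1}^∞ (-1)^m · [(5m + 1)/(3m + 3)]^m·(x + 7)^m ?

R = 3/5

Applying the root test, |a_m|^(1/m) = (5m + 1)/(3m + 3) → 5/3.
The series converges when 5/3 · |x + 7| < 1, giving R = 3/5.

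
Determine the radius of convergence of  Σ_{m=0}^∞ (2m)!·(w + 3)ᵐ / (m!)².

R = 1/4

Ratio test: |a_{m+1}/a_m| = (2m+1)·(2m+2)/(m+1)² → 4 as m → ∞.
Convergence for |w + 3| · 4 < 1, i.e. |w + 3| < 1/4. So R = 1/4.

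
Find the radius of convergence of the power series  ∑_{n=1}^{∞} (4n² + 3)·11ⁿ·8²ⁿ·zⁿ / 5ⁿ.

Ratio test: |a_{n+1}/a_n| = [(4(n+1)² + 3)/(4n² + 3)] · 11·64/5 → 704/5 as n → ∞.
Thus R = 1/(704/5) = 5/704.

R = 5/704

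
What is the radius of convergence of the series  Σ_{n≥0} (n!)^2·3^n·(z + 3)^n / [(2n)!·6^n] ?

Apply the ratio test: |a_{n+1}| / |a_n| = (n+1)²/[(2n+1)·(2n+2)] · 3/6, which tends to 1/8 as n → ∞.
Hence the series converges for |z + 3| < 1/(1/8) = 8, so the radius of convergence is 8.

R = 8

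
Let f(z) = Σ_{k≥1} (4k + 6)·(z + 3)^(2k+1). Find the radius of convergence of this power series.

R = 1

Apply the ratio test: |a_{k+1}| / |a_k| = (4(k+1) + 6)/(4k + 6), which tends to 1 as k → ∞.
Successive powers of (z + 3) differ by 2, so the series converges when |z + 3|² · 1 < 1, i.e. |z + 3| < √(1) = 1. So R = 1.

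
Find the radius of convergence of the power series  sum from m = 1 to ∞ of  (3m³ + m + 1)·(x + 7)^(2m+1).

Ratio test: |a_{m+1}/a_m| = (3(m+1)³ + (m+1) + 1)/(3m³ + m + 1) → 1 as m → ∞.
Since the exponent of (x + 7) increases by 2 each term, convergence requires |x + 7|² < 1, hence R = 1.

R = 1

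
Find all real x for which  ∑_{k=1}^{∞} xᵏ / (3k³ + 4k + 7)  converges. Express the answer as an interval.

[-1, 1]

The ratio of consecutive coefficients is (3k³ + 4k + 7)/(3(k+1)³ + 4(k+1) + 7) → 1.
So the series converges when |x| < 1 and diverges when |x| > 1; R = 1.
When x = 1, the terms are on the order of 1/k³, so the series converges absolutely by comparison with the p-series (p = 3 > 1).
At x = -1: the terms are on the order of 1/k³, so the series converges absolutely by comparison with the p-series (p = 3 > 1).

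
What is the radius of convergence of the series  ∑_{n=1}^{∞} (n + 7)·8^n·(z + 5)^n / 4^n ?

R = 1/2

Apply the ratio test: |a_{n+1}| / |a_n| = [((n+1) + 7)/(n + 7)] · 8/4, which tends to 2 as n → ∞.
Hence the series converges for |z + 5| < 1/(2) = 1/2, so the radius of convergence is 1/2.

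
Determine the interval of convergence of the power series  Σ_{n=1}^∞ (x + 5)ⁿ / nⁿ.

Root test: |a_n|^(1/n) = 1/n → 0.
The limit is 0 for every x, so R = ∞.

(−∞, ∞)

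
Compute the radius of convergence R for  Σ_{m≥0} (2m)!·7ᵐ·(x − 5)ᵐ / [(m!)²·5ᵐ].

R = 5/28

Ratio test: |a_{m+1}/a_m| = (2m+1)·(2m+2)/(m+1)² · 7/5 → 28/5 as m → ∞.
Convergence for |x − 5| · 28/5 < 1, i.e. |x − 5| < 5/28. So R = 5/28.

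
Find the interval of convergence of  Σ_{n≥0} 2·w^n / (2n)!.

The ratio of consecutive coefficients is 2/2 · 1/[(2n+1)·(2n+2)] → 0.
The ratio tends to 0 regardless of w, hence R = ∞.

(−∞, ∞)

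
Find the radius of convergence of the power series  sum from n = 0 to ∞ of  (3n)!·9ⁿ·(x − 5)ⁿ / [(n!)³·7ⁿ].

R = 7/243

Ratio test: |a_{n+1}/a_n| = (3n+1)·(3n+2)·(3n+3)/(n+1)³ · 9/7 → 243/7 as n → ∞.
The series converges when 243/7 · |x − 5| < 1, giving R = 7/243.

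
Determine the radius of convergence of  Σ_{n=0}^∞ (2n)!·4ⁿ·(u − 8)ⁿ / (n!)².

R = 1/16

The ratio of consecutive coefficients is (2n+1)·(2n+2)/(n+1)² · 4 → 16.
Thus R = 1/(16) = 1/16.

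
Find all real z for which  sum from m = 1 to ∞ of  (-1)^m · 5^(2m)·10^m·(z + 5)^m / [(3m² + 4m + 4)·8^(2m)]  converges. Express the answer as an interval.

The ratio of consecutive coefficients is [(3m² + 4m + 4)/(3(m+1)² + 4(m+1) + 4)] · 25·10/64 → 125/32.
Hence the series converges for |z + 5| < 1/(125/32) = 32/125, so the radius of convergence is 32/125.
Check z = -593/125: absolute convergence follows by limit comparison with Σ 1/m².
At z = -657/125: the terms are on the order of 1/m², so the series converges absolutely by comparison with the p-series (p = 2 > 1).

[-657/125, -593/125]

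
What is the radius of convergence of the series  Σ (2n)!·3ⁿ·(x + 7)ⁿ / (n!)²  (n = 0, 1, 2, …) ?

R = 1/12

By the ratio test, |a_{n+1}/a_n| = (2n+1)·(2n+2)/(n+1)² · 3 → 12.
Hence the series converges for |x + 7| < 1/(12) = 1/12, so the radius of convergence is 1/12.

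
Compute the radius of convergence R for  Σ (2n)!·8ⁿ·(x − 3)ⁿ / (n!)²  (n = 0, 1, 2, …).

R = 1/32

The ratio of consecutive coefficients is (2n+1)·(2n+2)/(n+1)² · 8 → 32.
The series converges when 32 · |x − 3| < 1, giving R = 1/32.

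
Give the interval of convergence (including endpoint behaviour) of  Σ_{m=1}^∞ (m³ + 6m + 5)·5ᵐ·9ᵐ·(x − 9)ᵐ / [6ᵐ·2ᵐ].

Apply the ratio test: |a_{m+1}| / |a_m| = [((m+1)³ + 6(m+1) + 5)/(m³ + 6m + 5)] · 5·9/(6·2), which tends to 15/4 as m → ∞.
Thus R = 1/(15/4) = 4/15.
When x = 139/15, the m-th term does not approach 0; divergence by the term test.
When x = 131/15, the terms do not tend to 0, so the series diverges.

(131/15, 139/15)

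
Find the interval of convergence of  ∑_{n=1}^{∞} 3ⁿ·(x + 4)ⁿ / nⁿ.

(−∞, ∞)

Applying the root test, |a_n|^(1/n) = 3/n → 0.
Since the n-th root of |a_n| tends to 0, the series converges for all real x; R = ∞.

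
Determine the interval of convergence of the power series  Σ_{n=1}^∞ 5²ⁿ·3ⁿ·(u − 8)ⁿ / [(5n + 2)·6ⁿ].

[198/25, 202/25)

The ratio of consecutive coefficients is [(5n + 2)/(5(n+1) + 2)] · 25·3/6 → 25/2.
The series converges when 25/2 · |u − 8| < 1, giving R = 2/25.
Check u = 202/25: the terms behave like c/n; limit comparison with the harmonic series gives divergence.
Check u = 198/25: the terms alternate in sign and decrease monotonically to 0 in absolute value (size ~ c/n), so the alternating series test gives convergence.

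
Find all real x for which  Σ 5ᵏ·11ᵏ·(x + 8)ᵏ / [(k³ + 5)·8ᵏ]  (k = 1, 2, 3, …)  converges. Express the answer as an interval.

[-448/55, -432/55]

The ratio of consecutive coefficients is [(k³ + 5)/((k+1)³ + 5)] · 5·11/8 → 55/8.
The series converges when 55/8 · |x + 8| < 1, giving R = 8/55.
Endpoint x = -432/55: absolute convergence follows by limit comparison with Σ 1/k³.
Endpoint x = -448/55: the series is dominated by a constant times Σ 1/k³, which converges (p = 3 > 1).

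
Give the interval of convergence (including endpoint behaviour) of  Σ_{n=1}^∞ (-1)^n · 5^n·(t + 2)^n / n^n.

(−∞, ∞)

By the Cauchy root test, |a_n|^(1/n) = 5/n → 0.
Since the n-th root of |a_n| tends to 0, the series converges for all real t; R = ∞.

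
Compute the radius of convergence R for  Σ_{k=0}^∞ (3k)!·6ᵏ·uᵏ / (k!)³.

Apply the ratio test: |a_{k+1}| / |a_k| = (3k+1)·(3k+2)·(3k+3)/(k+1)³ · 6, which tends to 162 as k → ∞.
Hence the series converges for |u| < 1/(162) = 1/162, so the radius of convergence is 1/162.

R = 1/162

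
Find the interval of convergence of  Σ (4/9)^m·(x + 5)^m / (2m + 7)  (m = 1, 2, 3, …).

The ratio of consecutive coefficients is [(2m + 7)/(2(m+1) + 7)] · 4/9 → 4/9.
The series converges when 4/9 · |x + 5| < 1, giving R = 9/4.
When x = -11/4, comparison with the harmonic series Σ 1/m shows the series diverges.
When x = -29/4, the terms alternate in sign and decrease monotonically to 0 in absolute value (size ~ c/m), so the alternating series test gives convergence.

[-29/4, -11/4)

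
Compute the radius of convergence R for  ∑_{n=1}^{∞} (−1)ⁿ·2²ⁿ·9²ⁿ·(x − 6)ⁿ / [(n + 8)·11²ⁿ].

Ratio test: |a_{n+1}/a_n| = [(n + 8)/((n+1) + 8)] · 4·81/121 → 324/121 as n → ∞.
Convergence for |x − 6| · 324/121 < 1, i.e. |x − 6| < 121/324. So R = 121/324.

R = 121/324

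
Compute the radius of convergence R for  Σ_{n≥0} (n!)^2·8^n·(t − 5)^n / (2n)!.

R = 1/2

The ratio of consecutive coefficients is (n+1)²/[(2n+1)·(2n+2)] · 8 → 2.
Thus R = 1/(2) = 1/2.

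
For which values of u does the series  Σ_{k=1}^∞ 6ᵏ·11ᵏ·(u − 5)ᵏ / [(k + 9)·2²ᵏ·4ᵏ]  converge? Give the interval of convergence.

[157/33, 173/33)

By the ratio test, |a_{k+1}/a_k| = [(k + 9)/((k+1) + 9)] · 6·11/(4·4) → 33/8.
The series converges when 33/8 · |u − 5| < 1, giving R = 8/33.
Check u = 173/33: the terms behave like c/k; limit comparison with the harmonic series gives divergence.
When u = 157/33, convergence follows from the alternating series test (terms decrease monotonically to 0).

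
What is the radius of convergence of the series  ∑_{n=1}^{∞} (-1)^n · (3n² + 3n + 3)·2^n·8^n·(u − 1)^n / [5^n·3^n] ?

R = 15/16

Ratio test: |a_{n+1}/a_n| = [(3(n+1)² + 3(n+1) + 3)/(3n² + 3n + 3)] · 2·8/(5·3) → 16/15 as n → ∞.
Convergence for |u − 1| · 16/15 < 1, i.e. |u − 1| < 15/16. So R = 15/16.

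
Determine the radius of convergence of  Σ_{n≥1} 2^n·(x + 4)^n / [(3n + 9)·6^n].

R = 3

The ratio of consecutive coefficients is [(3n + 9)/(3(n+1) + 9)] · 2/6 → 1/3.
Hence the series converges for |x + 4| < 1/(1/3) = 3, so the radius of convergence is 3.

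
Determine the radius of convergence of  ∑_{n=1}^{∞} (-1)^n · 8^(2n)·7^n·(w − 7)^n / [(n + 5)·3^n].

The ratio of consecutive coefficients is [(n + 5)/((n+1) + 5)] · 64·7/3 → 448/3.
The series converges when 448/3 · |w − 7| < 1, giving R = 3/448.

R = 3/448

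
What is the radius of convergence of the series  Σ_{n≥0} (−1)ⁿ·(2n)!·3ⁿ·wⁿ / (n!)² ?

Apply the ratio test: |a_{n+1}| / |a_n| = (2n+1)·(2n+2)/(n+1)² · 3, which tends to 12 as n → ∞.
Thus R = 1/(12) = 1/12.

R = 1/12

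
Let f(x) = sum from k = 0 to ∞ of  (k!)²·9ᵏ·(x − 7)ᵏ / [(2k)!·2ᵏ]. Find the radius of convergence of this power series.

R = 8/9

The ratio of consecutive coefficients is (k+1)²/[(2k+1)·(2k+2)] · 9/2 → 9/8.
The series converges when 9/8 · |x − 7| < 1, giving R = 8/9.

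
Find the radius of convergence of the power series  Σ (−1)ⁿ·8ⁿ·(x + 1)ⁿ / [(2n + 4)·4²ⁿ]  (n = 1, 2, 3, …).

R = 2

Apply the ratio test: |a_{n+1}| / |a_n| = [(2n + 4)/(2(n+1) + 4)] · 8/16, which tends to 1/2 as n → ∞.
Hence the series converges for |x + 1| < 1/(1/2) = 2, so the radius of convergence is 2.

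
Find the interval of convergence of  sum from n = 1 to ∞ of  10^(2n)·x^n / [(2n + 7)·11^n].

Apply the ratio test: |a_{n+1}| / |a_n| = [(2n + 7)/(2(n+1) + 7)] · 100/11, which tends to 100/11 as n → ∞.
The series converges when 100/11 · |x| < 1, giving R = 11/100.
At x = 11/100: the terms are asymptotic to a nonzero constant times 1/n, so the series diverges by limit comparison with Σ 1/n.
At x = -11/100: convergence follows from the alternating series test (terms decrease monotonically to 0).

[-11/100, 11/100)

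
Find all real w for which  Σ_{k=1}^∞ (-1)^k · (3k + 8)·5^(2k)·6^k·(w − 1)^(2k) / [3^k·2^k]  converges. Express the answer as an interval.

(4/5, 6/5)

Ratio test: |a_{k+1}/a_k| = [(3(k+1) + 8)/(3k + 8)] · 25·6/(3·2) → 25 as k → ∞.
Since the exponent of (w − 1) increases by 2 each term, convergence requires |w − 1|² < 1/25, hence R = 1/5.
When w = 6/5, the terms do not tend to 0, so the series diverges.
Check w = 4/5: the k-th term does not approach 0; divergence by the term test.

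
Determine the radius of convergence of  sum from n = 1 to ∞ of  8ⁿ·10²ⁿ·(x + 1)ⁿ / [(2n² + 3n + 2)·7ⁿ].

Apply the ratio test: |a_{n+1}| / |a_n| = [(2n² + 3n + 2)/(2(n+1)² + 3(n+1) + 2)] · 8·100/7, which tends to 800/7 as n → ∞.
Thus R = 1/(800/7) = 7/800.

R = 7/800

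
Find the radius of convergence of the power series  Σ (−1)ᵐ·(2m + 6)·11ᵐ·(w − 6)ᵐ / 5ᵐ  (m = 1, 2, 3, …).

R = 5/11

Ratio test: |a_{m+1}/a_m| = [(2(m+1) + 6)/(2m + 6)] · 11/5 → 11/5 as m → ∞.
Convergence for |w − 6| · 11/5 < 1, i.e. |w − 6| < 5/11. So R = 5/11.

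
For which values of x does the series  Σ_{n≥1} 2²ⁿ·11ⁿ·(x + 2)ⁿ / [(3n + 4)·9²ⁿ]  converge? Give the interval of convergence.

The ratio of consecutive coefficients is [(3n + 4)/(3(n+1) + 4)] · 4·11/81 → 44/81.
Hence the series converges for |x + 2| < 1/(44/81) = 81/44, so the radius of convergence is 81/44.
When x = -7/44, the terms behave like c/n; limit comparison with the harmonic series gives divergence.
Endpoint x = -169/44: the terms alternate in sign and decrease monotonically to 0 in absolute value (size ~ c/n), so the alternating series test gives convergence.

[-169/44, -7/44)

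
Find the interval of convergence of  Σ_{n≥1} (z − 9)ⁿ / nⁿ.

Applying the root test, |a_n|^(1/n) = 1/n → 0.
Since the n-th root of |a_n| tends to 0, the series converges for all real z; R = ∞.

(−∞, ∞)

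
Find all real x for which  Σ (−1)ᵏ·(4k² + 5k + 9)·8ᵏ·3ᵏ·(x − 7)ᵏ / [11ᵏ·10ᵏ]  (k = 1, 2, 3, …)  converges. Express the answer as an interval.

Apply the ratio test: |a_{k+1}| / |a_k| = [(4(k+1)² + 5(k+1) + 9)/(4k² + 5k + 9)] · 8·3/(11·10), which tends to 12/55 as k → ∞.
Thus R = 1/(12/55) = 55/12.
Endpoint x = 139/12: the terms have absolute value of order k², which does not tend to 0, so the series diverges by the divergence test.
Endpoint x = 29/12: the k-th term does not approach 0; divergence by the term test.

(29/12, 139/12)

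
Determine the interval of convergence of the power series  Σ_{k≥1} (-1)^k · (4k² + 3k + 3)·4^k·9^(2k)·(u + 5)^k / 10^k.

The ratio of consecutive coefficients is [(4(k+1)² + 3(k+1) + 3)/(4k² + 3k + 3)] · 4·81/10 → 162/5.
Convergence for |u + 5| · 162/5 < 1, i.e. |u + 5| < 5/162. So R = 5/162.
At u = -805/162: the k-th term does not approach 0; divergence by the term test.
When u = -815/162, the terms have absolute value of order k², which does not tend to 0, so the series diverges by the divergence test.

(-815/162, -805/162)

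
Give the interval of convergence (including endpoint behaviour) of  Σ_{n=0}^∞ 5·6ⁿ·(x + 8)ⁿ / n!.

(−∞, ∞)

By the ratio test, |a_{n+1}/a_n| = 5/5 · 6 · 1/(n+1) → 0.
The limit is 0, so the series converges for all x; R = ∞.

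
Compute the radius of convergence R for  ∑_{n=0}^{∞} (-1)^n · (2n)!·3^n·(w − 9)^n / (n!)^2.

R = 1/12

By the ratio test, |a_{n+1}/a_n| = (2n+1)·(2n+2)/(n+1)² · 3 → 12.
The series converges when 12 · |w − 9| < 1, giving R = 1/12.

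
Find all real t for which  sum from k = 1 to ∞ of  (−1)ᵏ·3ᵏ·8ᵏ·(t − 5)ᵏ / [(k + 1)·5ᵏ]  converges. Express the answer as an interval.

The ratio of consecutive coefficients is [(k + 1)/((k+1) + 1)] · 3·8/5 → 24/5.
Thus R = 1/(24/5) = 5/24.
When t = 125/24, an alternating series whose terms decrease to 0 in absolute value, so it converges by the Leibniz criterion.
Check t = 115/24: the terms are asymptotic to a nonzero constant times 1/k, so the series diverges by limit comparison with Σ 1/k.

(115/24, 125/24]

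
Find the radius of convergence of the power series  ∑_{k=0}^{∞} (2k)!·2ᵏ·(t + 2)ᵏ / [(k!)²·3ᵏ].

Apply the ratio test: |a_{k+1}| / |a_k| = (2k+1)·(2k+2)/(k+1)² · 2/3, which tends to 8/3 as k → ∞.
Thus R = 1/(8/3) = 3/8.

R = 3/8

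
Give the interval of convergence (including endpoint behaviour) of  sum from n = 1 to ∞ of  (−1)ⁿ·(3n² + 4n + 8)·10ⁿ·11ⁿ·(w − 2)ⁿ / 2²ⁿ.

(108/55, 112/55)

Ratio test: |a_{n+1}/a_n| = [(3(n+1)² + 4(n+1) + 8)/(3n² + 4n + 8)] · 10·11/4 → 55/2 as n → ∞.
Thus R = 1/(55/2) = 2/55.
Endpoint w = 112/55: the terms have absolute value of order n², which does not tend to 0, so the series diverges by the divergence test.
Endpoint w = 108/55: the n-th term does not approach 0; divergence by the term test.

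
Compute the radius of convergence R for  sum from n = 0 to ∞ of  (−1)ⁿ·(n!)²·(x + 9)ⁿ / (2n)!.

The ratio of consecutive coefficients is (n+1)²/[(2n+1)·(2n+2)] → 1/4.
Hence the series converges for |x + 9| < 1/(1/4) = 4, so the radius of convergence is 4.

R = 4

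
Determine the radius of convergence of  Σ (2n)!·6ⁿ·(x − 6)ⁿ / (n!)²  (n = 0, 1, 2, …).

R = 1/24

The ratio of consecutive coefficients is (2n+1)·(2n+2)/(n+1)² · 6 → 24.
Hence the series converges for |x − 6| < 1/(24) = 1/24, so the radius of convergence is 1/24.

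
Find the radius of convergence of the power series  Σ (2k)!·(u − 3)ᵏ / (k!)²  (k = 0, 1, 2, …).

Ratio test: |a_{k+1}/a_k| = (2k+1)·(2k+2)/(k+1)² → 4 as k → ∞.
The series converges when 4 · |u − 3| < 1, giving R = 1/4.

R = 1/4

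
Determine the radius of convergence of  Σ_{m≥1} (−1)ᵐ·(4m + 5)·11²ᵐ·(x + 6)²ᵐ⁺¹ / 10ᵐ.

R = √10/11

Ratio test: |a_{m+1}/a_m| = [(4(m+1) + 5)/(4m + 5)] · 121/10 → 121/10 as m → ∞.
Since the exponent of (x + 6) increases by 2 each term, convergence requires |x + 6|² < 10/121, hence R = √10/11.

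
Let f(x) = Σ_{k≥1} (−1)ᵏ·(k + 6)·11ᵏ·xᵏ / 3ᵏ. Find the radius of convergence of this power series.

R = 3/11

The ratio of consecutive coefficients is [((k+1) + 6)/(k + 6)] · 11/3 → 11/3.
Convergence for |x| · 11/3 < 1, i.e. |x| < 3/11. So R = 3/11.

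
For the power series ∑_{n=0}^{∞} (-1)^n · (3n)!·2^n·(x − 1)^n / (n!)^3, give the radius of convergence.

Ratio test: |a_{n+1}/a_n| = (3n+1)·(3n+2)·(3n+3)/(n+1)³ · 2 → 54 as n → ∞.
Thus R = 1/(54) = 1/54.

R = 1/54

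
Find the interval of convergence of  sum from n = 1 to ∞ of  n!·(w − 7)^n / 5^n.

Ratio test: |a_{n+1}/a_n| = (n+1) · 1/5 → ∞ as n → ∞.
The terms grow without bound for any (w − 7) ≠ 0, so R = 0 (convergence only at w = 7).

{7}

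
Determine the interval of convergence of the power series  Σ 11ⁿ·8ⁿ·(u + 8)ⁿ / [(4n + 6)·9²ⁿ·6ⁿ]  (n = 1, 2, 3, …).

[-595/44, -109/44)

By the ratio test, |a_{n+1}/a_n| = [(4n + 6)/(4(n+1) + 6)] · 11·8/(81·6) → 44/243.
Hence the series converges for |u + 8| < 1/(44/243) = 243/44, so the radius of convergence is 243/44.
Endpoint u = -109/44: the terms behave like c/n; limit comparison with the harmonic series gives divergence.
Endpoint u = -595/44: convergence follows from the alternating series test (terms decrease monotonically to 0).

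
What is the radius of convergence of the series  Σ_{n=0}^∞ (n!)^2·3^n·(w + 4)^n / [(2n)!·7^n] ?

Apply the ratio test: |a_{n+1}| / |a_n| = (n+1)²/[(2n+1)·(2n+2)] · 3/7, which tends to 3/28 as n → ∞.
The series converges when 3/28 · |w + 4| < 1, giving R = 28/3.

R = 28/3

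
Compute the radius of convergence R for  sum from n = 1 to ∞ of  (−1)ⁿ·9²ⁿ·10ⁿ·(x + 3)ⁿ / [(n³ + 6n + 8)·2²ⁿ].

R = 2/405

By the ratio test, |a_{n+1}/a_n| = [(n³ + 6n + 8)/((n+1)³ + 6(n+1) + 8)] · 81·10/4 → 405/2.
Hence the series converges for |x + 3| < 1/(405/2) = 2/405, so the radius of convergence is 2/405.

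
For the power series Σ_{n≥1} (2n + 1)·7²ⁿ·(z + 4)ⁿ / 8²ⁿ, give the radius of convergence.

The ratio of consecutive coefficients is [(2(n+1) + 1)/(2n + 1)] · 49/64 → 49/64.
Hence the series converges for |z + 4| < 1/(49/64) = 64/49, so the radius of convergence is 64/49.

R = 64/49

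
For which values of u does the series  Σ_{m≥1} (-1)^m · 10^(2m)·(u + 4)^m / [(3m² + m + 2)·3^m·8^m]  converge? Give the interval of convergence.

The ratio of consecutive coefficients is [(3m² + m + 2)/(3(m+1)² + (m+1) + 2)] · 100/(3·8) → 25/6.
The series converges when 25/6 · |u + 4| < 1, giving R = 6/25.
When u = -94/25, the series is dominated by a constant times Σ 1/m², which converges (p = 2 > 1).
At u = -106/25: the series is dominated by a constant times Σ 1/m², which converges (p = 2 > 1).

[-106/25, -94/25]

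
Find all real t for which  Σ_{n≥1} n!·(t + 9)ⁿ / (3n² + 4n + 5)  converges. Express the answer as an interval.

Apply the ratio test: |a_{n+1}| / |a_n| = (n+1) · (3n² + 4n + 5)/(3(n+1)² + 4(n+1) + 5), which tends to ∞ as n → ∞.
Since the ratio → ∞, the series diverges for every t ≠ -9, and R = 0.

{-9}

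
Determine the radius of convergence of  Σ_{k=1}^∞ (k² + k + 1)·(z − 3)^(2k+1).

R = 1

The ratio of consecutive coefficients is ((k+1)² + (k+1) + 1)/(k² + k + 1) → 1.
Since the exponent of (z − 3) increases by 2 each term, convergence requires |z − 3|² < 1, hence R = 1.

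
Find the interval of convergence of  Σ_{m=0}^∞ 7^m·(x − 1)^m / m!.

(−∞, ∞)

By the ratio test, |a_{m+1}/a_m| = 7 · 1/(m+1) → 0.
The ratio tends to 0 regardless of x, hence R = ∞.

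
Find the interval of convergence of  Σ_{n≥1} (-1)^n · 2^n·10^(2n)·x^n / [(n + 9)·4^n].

(-1/50, 1/50]

By the ratio test, |a_{n+1}/a_n| = [(n + 9)/((n+1) + 9)] · 2·100/4 → 50.
Thus R = 1/(50) = 1/50.
Endpoint x = 1/50: the terms alternate in sign and decrease monotonically to 0 in absolute value (size ~ c/n), so the alternating series test gives convergence.
Endpoint x = -1/50: the terms are asymptotic to a nonzero constant times 1/n, so the series diverges by limit comparison with Σ 1/n.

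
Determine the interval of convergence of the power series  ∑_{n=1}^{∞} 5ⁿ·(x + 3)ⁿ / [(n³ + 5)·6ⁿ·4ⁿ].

The ratio of consecutive coefficients is [(n³ + 5)/((n+1)³ + 5)] · 5/(6·4) → 5/24.
The series converges when 5/24 · |x + 3| < 1, giving R = 24/5.
Check x = 9/5: the series is dominated by a constant times Σ 1/n³, which converges (p = 3 > 1).
When x = -39/5, the terms are on the order of 1/n³, so the series converges absolutely by comparison with the p-series (p = 3 > 1).

[-39/5, 9/5]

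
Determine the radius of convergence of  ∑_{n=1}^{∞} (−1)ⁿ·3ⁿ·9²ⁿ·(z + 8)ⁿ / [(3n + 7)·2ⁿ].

By the ratio test, |a_{n+1}/a_n| = [(3n + 7)/(3(n+1) + 7)] · 3·81/2 → 243/2.
The series converges when 243/2 · |z + 8| < 1, giving R = 2/243.

R = 2/243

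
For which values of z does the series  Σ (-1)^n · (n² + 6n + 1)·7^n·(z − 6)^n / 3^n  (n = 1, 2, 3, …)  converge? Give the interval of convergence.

By the ratio test, |a_{n+1}/a_n| = [((n+1)² + 6(n+1) + 1)/(n² + 6n + 1)] · 7/3 → 7/3.
Convergence for |z − 6| · 7/3 < 1, i.e. |z − 6| < 3/7. So R = 3/7.
Check z = 45/7: the n-th term does not approach 0; divergence by the term test.
Endpoint z = 39/7: the terms do not tend to 0, so the series diverges.

(39/7, 45/7)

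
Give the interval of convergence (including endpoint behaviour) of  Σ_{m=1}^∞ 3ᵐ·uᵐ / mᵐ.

Applying the root test, |a_m|^(1/m) = 3/m → 0.
Since the m-th root of |a_m| tends to 0, the series converges for all real u; R = ∞.

(−∞, ∞)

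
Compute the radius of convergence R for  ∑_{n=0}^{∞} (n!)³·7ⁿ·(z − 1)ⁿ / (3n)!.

R = 27/7

By the ratio test, |a_{n+1}/a_n| = (n+1)³/[(3n+1)·(3n+2)·(3n+3)] · 7 → 7/27.
Thus R = 1/(7/27) = 27/7.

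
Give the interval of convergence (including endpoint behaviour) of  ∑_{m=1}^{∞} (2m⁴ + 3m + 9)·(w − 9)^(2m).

(8, 10)

By the ratio test, |a_{m+1}/a_m| = (2(m+1)⁴ + 3(m+1) + 9)/(2m⁴ + 3m + 9) → 1.
Since the exponent of (w − 9) increases by 2 each term, convergence requires |w − 9|² < 1, hence R = 1.
When w = 10, the terms do not tend to 0, so the series diverges.
When w = 8, the terms have absolute value of order m⁴, which does not tend to 0, so the series diverges by the divergence test.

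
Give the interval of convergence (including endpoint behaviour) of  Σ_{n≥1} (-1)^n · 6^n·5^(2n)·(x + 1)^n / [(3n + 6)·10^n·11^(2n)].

(-136/15, 106/15]

The ratio of consecutive coefficients is [(3n + 6)/(3(n+1) + 6)] · 6·25/(10·121) → 15/121.
Convergence for |x + 1| · 15/121 < 1, i.e. |x + 1| < 121/15. So R = 121/15.
Check x = 106/15: convergence follows from the alternating series test (terms decrease monotonically to 0).
Check x = -136/15: comparison with the harmonic series Σ 1/n shows the series diverges.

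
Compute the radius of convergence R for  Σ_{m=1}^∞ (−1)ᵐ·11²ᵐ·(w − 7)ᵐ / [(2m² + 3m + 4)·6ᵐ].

Ratio test: |a_{m+1}/a_m| = [(2m² + 3m + 4)/(2(m+1)² + 3(m+1) + 4)] · 121/6 → 121/6 as m → ∞.
Thus R = 1/(121/6) = 6/121.

R = 6/121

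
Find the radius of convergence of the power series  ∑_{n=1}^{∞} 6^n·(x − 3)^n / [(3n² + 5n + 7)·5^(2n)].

R = 25/6

Ratio test: |a_{n+1}/a_n| = [(3n² + 5n + 7)/(3(n+1)² + 5(n+1) + 7)] · 6/25 → 6/25 as n → ∞.
Hence the series converges for |x − 3| < 1/(6/25) = 25/6, so the radius of convergence is 25/6.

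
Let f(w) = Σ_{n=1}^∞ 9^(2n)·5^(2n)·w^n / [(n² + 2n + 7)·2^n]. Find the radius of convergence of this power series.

Ratio test: |a_{n+1}/a_n| = [(n² + 2n + 7)/((n+1)² + 2(n+1) + 7)] · 81·25/2 → 2025/2 as n → ∞.
Convergence for |w| · 2025/2 < 1, i.e. |w| < 2/2025. So R = 2/2025.

R = 2/2025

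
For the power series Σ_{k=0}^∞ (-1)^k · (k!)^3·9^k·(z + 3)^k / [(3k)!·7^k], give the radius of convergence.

The ratio of consecutive coefficients is (k+1)³/[(3k+1)·(3k+2)·(3k+3)] · 9/7 → 1/21.
The series converges when 1/21 · |z + 3| < 1, giving R = 21.

R = 21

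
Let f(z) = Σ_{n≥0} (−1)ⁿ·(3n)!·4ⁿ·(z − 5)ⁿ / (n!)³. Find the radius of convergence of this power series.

By the ratio test, |a_{n+1}/a_n| = (3n+1)·(3n+2)·(3n+3)/(n+1)³ · 4 → 108.
Thus R = 1/(108) = 1/108.

R = 1/108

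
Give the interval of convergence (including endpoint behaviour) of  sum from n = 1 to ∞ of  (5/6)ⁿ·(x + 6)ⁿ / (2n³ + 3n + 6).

[-36/5, -24/5]

Ratio test: |a_{n+1}/a_n| = [(2n³ + 3n + 6)/(2(n+1)³ + 3(n+1) + 6)] · 5/6 → 5/6 as n → ∞.
Thus R = 1/(5/6) = 6/5.
At x = -24/5: the series is dominated by a constant times Σ 1/n³, which converges (p = 3 > 1).
When x = -36/5, the terms are on the order of 1/n³, so the series converges absolutely by comparison with the p-series (p = 3 > 1).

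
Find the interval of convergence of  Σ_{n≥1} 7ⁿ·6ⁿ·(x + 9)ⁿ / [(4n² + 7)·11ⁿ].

[-389/42, -367/42]

The ratio of consecutive coefficients is [(4n² + 7)/(4(n+1)² + 7)] · 7·6/11 → 42/11.
Convergence for |x + 9| · 42/11 < 1, i.e. |x + 9| < 11/42. So R = 11/42.
Check x = -367/42: the series is dominated by a constant times Σ 1/n², which converges (p = 2 > 1).
Endpoint x = -389/42: absolute convergence follows by limit comparison with Σ 1/n².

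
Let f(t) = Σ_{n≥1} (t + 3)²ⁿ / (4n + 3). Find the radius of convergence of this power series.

R = 1

The ratio of consecutive coefficients is (4n + 3)/(4(n+1) + 3) → 1.
Since the exponent of (t + 3) increases by 2 each term, convergence requires |t + 3|² < 1, hence R = 1.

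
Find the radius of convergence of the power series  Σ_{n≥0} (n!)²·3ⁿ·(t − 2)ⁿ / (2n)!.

Apply the ratio test: |a_{n+1}| / |a_n| = (n+1)²/[(2n+1)·(2n+2)] · 3, which tends to 3/4 as n → ∞.
The series converges when 3/4 · |t − 2| < 1, giving R = 4/3.

R = 4/3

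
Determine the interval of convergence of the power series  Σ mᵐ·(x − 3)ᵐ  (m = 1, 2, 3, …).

{3}

Root test: |a_m|^(1/m) = m → ∞.
Since the m-th root of |a_m| is unbounded, the series converges only at x = 3; R = 0.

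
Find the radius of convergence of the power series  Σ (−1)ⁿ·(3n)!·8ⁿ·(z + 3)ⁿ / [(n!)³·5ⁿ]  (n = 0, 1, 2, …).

Apply the ratio test: |a_{n+1}| / |a_n| = (3n+1)·(3n+2)·(3n+3)/(n+1)³ · 8/5, which tends to 216/5 as n → ∞.
Thus R = 1/(216/5) = 5/216.

R = 5/216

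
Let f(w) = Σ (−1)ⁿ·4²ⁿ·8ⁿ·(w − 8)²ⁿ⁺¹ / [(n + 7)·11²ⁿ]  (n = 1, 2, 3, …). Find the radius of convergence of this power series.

R = 11√2/16

Ratio test: |a_{n+1}/a_n| = [(n + 7)/((n+1) + 7)] · 16·8/121 → 128/121 as n → ∞.
Successive powers of (w − 8) differ by 2, so the series converges when |w − 8|² · 128/121 < 1, i.e. |w − 8| < √(121/128). So R = 11√2/16.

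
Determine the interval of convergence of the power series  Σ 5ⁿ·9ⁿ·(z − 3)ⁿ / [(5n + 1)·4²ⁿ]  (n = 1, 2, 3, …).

[119/45, 151/45)

Ratio test: |a_{n+1}/a_n| = [(5n + 1)/(5(n+1) + 1)] · 5·9/16 → 45/16 as n → ∞.
The series converges when 45/16 · |z − 3| < 1, giving R = 16/45.
At z = 151/45: the terms behave like c/n; limit comparison with the harmonic series gives divergence.
When z = 119/45, convergence follows from the alternating series test (terms decrease monotonically to 0).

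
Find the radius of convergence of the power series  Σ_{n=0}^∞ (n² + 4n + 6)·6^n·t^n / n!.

R = ∞

The ratio of consecutive coefficients is ((n+1)² + 4(n+1) + 6)/(n² + 4n + 6) · 6 · 1/(n+1) → 0.
The ratio tends to 0 regardless of t, hence R = ∞.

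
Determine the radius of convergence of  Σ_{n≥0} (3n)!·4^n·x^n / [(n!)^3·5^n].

The ratio of consecutive coefficients is (3n+1)·(3n+2)·(3n+3)/(n+1)³ · 4/5 → 108/5.
The series converges when 108/5 · |x| < 1, giving R = 5/108.

R = 5/108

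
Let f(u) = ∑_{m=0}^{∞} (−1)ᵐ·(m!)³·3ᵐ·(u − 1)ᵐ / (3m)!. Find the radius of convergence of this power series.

By the ratio test, |a_{m+1}/a_m| = (m+1)³/[(3m+1)·(3m+2)·(3m+3)] · 3 → 1/9.
The series converges when 1/9 · |u − 1| < 1, giving R = 9.

R = 9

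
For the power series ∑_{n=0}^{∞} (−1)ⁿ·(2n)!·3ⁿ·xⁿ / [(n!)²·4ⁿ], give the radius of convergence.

By the ratio test, |a_{n+1}/a_n| = (2n+1)·(2n+2)/(n+1)² · 3/4 → 3.
Hence the series converges for |x| < 1/(3) = 1/3, so the radius of convergence is 1/3.

R = 1/3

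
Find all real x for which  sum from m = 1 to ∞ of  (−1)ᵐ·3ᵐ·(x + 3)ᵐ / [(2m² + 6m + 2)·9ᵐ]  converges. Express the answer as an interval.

Ratio test: |a_{m+1}/a_m| = [(2m² + 6m + 2)/(2(m+1)² + 6(m+1) + 2)] · 3/9 → 1/3 as m → ∞.
Hence the series converges for |x + 3| < 1/(1/3) = 3, so the radius of convergence is 3.
Endpoint x = 0: absolute convergence follows by limit comparison with Σ 1/m².
At x = -6: the terms are on the order of 1/m², so the series converges absolutely by comparison with the p-series (p = 2 > 1).

[-6, 0]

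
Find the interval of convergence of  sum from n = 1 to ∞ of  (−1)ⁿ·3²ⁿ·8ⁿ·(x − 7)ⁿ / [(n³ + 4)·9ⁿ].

[55/8, 57/8]

The ratio of consecutive coefficients is [(n³ + 4)/((n+1)³ + 4)] · 9·8/9 → 8.
Thus R = 1/(8) = 1/8.
When x = 57/8, the terms are on the order of 1/n³, so the series converges absolutely by comparison with the p-series (p = 3 > 1).
At x = 55/8: the series is dominated by a constant times Σ 1/n³, which converges (p = 3 > 1).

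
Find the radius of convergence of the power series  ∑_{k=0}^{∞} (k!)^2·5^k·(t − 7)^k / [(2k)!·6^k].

R = 24/5

Apply the ratio test: |a_{k+1}| / |a_k| = (k+1)²/[(2k+1)·(2k+2)] · 5/6, which tends to 5/24 as k → ∞.
The series converges when 5/24 · |t − 7| < 1, giving R = 24/5.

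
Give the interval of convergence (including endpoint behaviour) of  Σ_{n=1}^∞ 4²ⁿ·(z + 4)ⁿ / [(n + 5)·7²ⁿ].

The ratio of consecutive coefficients is [(n + 5)/((n+1) + 5)] · 16/49 → 16/49.
The series converges when 16/49 · |z + 4| < 1, giving R = 49/16.
Endpoint z = -15/16: the terms behave like c/n; limit comparison with the harmonic series gives divergence.
When z = -113/16, convergence follows from the alternating series test (terms decrease monotonically to 0).

[-113/16, -15/16)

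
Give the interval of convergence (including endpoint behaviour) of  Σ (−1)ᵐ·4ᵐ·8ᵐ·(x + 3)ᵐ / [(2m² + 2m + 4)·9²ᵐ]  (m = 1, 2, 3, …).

Ratio test: |a_{m+1}/a_m| = [(2m² + 2m + 4)/(2(m+1)² + 2(m+1) + 4)] · 4·8/81 → 32/81 as m → ∞.
Hence the series converges for |x + 3| < 1/(32/81) = 81/32, so the radius of convergence is 81/32.
At x = -15/32: absolute convergence follows by limit comparison with Σ 1/m².
Check x = -177/32: the series is dominated by a constant times Σ 1/m², which converges (p = 2 > 1).

[-177/32, -15/32]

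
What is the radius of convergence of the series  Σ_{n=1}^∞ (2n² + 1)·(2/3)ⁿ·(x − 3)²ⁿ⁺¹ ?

R = √6/2

The ratio of consecutive coefficients is [(2(n+1)² + 1)/(2n² + 1)] · 2/3 → 2/3.
Successive powers of (x − 3) differ by 2, so the series converges when |x − 3|² · 2/3 < 1, i.e. |x − 3| < √(3/2). So R = √6/2.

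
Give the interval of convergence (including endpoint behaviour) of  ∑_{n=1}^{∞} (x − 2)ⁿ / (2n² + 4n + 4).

[1, 3]

By the ratio test, |a_{n+1}/a_n| = (2n² + 4n + 4)/(2(n+1)² + 4(n+1) + 4) → 1.
Convergence for |x − 2| < 1, so R = 1.
Endpoint x = 3: the series is dominated by a constant times Σ 1/n², which converges (p = 2 > 1).
When x = 1, the terms are on the order of 1/n², so the series converges absolutely by comparison with the p-series (p = 2 > 1).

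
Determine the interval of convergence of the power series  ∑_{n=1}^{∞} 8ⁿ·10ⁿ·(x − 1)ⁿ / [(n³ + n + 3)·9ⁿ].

Apply the ratio test: |a_{n+1}| / |a_n| = [(n³ + n + 3)/((n+1)³ + (n+1) + 3)] · 8·10/9, which tends to 80/9 as n → ∞.
Hence the series converges for |x − 1| < 1/(80/9) = 9/80, so the radius of convergence is 9/80.
At x = 89/80: the series is dominated by a constant times Σ 1/n³, which converges (p = 3 > 1).
Endpoint x = 71/80: absolute convergence follows by limit comparison with Σ 1/n³.

[71/80, 89/80]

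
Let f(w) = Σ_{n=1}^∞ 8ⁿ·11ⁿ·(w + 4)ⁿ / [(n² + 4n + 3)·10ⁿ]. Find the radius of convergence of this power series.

R = 5/44

The ratio of consecutive coefficients is [(n² + 4n + 3)/((n+1)² + 4(n+1) + 3)] · 8·11/10 → 44/5.
The series converges when 44/5 · |w + 4| < 1, giving R = 5/44.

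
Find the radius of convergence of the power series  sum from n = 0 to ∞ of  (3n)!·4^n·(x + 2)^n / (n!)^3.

R = 1/108

Apply the ratio test: |a_{n+1}| / |a_n| = (3n+1)·(3n+2)·(3n+3)/(n+1)³ · 4, which tends to 108 as n → ∞.
Convergence for |x + 2| · 108 < 1, i.e. |x + 2| < 1/108. So R = 1/108.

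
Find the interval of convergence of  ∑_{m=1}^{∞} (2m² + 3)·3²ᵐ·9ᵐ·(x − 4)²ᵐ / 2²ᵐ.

Apply the ratio test: |a_{m+1}| / |a_m| = [(2(m+1)² + 3)/(2m² + 3)] · 9·9/4, which tends to 81/4 as m → ∞.
Writing y = (x − 4)², the series in y has radius 4/81, so |x − 4| < √(4/81) = 2/9 and R = 2/9.
Check x = 38/9: the terms have absolute value of order m², which does not tend to 0, so the series diverges by the divergence test.
When x = 34/9, the terms do not tend to 0, so the series diverges.

(34/9, 38/9)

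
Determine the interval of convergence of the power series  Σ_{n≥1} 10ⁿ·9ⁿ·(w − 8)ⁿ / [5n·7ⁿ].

Apply the ratio test: |a_{n+1}| / |a_n| = [5n/5(n+1)] · 10·9/7, which tends to 90/7 as n → ∞.
Convergence for |w − 8| · 90/7 < 1, i.e. |w − 8| < 7/90. So R = 7/90.
Endpoint w = 727/90: comparison with the harmonic series Σ 1/n shows the series diverges.
At w = 713/90: convergence follows from the alternating series test (terms decrease monotonically to 0).

[713/90, 727/90)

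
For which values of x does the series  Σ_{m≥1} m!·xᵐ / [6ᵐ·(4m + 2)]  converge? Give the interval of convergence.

{0}

Apply the ratio test: |a_{m+1}| / |a_m| = (m+1) · 1/6 · (4m + 2)/(4(m+1) + 2), which tends to ∞ as m → ∞.
The terms grow without bound for any x ≠ 0, so R = 0 (convergence only at x = 0).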